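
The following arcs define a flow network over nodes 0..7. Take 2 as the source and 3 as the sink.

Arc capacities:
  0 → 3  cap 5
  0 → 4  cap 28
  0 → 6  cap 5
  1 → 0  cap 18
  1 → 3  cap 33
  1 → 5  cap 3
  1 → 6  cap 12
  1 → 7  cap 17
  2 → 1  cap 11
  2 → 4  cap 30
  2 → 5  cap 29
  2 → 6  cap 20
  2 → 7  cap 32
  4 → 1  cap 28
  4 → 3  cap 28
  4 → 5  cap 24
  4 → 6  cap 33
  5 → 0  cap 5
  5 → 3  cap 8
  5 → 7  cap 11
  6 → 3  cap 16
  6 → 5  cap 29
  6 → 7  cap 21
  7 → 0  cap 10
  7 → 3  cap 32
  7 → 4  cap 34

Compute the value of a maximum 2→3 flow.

Maximum flow value: 117

augment #1: 2→1→3 bottleneck 11, total now 11
augment #2: 2→4→3 bottleneck 28, total now 39
augment #3: 2→5→3 bottleneck 8, total now 47
augment #4: 2→6→3 bottleneck 16, total now 63
augment #5: 2→7→3 bottleneck 32, total now 95
augment #6: 2→4→1→3 bottleneck 2, total now 97
augment #7: 2→5→0→3 bottleneck 5, total now 102
augment #8: 2→5→7→4→1→3 bottleneck 11, total now 113
augment #9: 2→6→7→4→1→3 bottleneck 4, total now 117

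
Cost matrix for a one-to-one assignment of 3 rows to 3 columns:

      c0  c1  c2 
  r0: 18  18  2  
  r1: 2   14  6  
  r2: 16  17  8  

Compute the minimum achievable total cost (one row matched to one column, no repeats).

Minimum assignment cost: 21

optimal assignment: row0→col2 (cost 2), row1→col0 (cost 2), row2→col1 (cost 17)
total = 2 + 2 + 17 = 21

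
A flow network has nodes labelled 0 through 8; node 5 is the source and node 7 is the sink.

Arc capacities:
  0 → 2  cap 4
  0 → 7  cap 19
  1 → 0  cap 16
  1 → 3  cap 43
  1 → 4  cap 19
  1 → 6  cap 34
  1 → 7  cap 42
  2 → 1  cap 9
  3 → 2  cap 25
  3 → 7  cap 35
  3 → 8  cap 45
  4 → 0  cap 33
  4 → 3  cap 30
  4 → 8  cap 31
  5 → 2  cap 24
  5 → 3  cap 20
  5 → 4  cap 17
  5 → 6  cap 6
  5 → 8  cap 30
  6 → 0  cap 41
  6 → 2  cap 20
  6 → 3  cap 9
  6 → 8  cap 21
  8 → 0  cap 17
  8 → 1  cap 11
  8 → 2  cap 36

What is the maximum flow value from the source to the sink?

augment #1: 5→3→7 bottleneck 20, total now 20
augment #2: 5→2→1→7 bottleneck 9, total now 29
augment #3: 5→4→0→7 bottleneck 17, total now 46
augment #4: 5→6→0→7 bottleneck 2, total now 48
augment #5: 5→6→3→7 bottleneck 4, total now 52
augment #6: 5→8→1→7 bottleneck 11, total now 63
augment #7: 5→8→0→4→3→7 bottleneck 11, total now 74

Maximum flow value: 74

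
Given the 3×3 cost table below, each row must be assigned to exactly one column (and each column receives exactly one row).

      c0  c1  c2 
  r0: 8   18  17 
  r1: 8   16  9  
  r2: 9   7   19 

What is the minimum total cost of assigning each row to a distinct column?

Minimum assignment cost: 24

optimal assignment: row0→col0 (cost 8), row1→col2 (cost 9), row2→col1 (cost 7)
total = 8 + 9 + 7 = 24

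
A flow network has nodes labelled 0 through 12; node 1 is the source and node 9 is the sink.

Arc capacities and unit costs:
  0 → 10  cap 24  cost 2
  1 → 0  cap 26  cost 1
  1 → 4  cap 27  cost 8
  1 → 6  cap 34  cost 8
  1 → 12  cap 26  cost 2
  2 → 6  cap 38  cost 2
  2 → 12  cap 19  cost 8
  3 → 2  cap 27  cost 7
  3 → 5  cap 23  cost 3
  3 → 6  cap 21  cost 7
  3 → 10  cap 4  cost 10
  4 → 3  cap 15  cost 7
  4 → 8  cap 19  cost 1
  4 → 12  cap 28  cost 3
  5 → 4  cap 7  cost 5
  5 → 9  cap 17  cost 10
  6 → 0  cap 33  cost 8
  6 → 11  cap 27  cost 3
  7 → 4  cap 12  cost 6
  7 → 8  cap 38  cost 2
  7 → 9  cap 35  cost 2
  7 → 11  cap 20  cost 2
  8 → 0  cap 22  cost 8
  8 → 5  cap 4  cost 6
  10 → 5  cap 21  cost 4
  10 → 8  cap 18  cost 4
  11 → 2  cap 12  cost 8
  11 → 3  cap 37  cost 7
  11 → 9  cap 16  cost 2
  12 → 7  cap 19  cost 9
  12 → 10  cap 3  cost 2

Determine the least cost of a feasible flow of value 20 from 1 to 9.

shortest-cost path #1: 1→6→11→9 push 16 @ unit cost 13 (adds 208)
shortest-cost path #2: 1→12→7→9 push 4 @ unit cost 13 (adds 52)
total cost = 260

Minimum cost for 20 units: 260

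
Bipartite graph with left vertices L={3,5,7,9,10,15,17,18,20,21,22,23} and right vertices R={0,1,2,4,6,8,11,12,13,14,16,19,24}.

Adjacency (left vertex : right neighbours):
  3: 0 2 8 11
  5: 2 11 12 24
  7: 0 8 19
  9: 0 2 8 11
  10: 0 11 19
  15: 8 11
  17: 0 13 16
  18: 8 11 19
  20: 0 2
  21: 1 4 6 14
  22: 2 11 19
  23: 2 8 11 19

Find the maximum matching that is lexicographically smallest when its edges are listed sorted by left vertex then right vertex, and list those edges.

|M| = 8 (so the lex-smallest maximum matching has 8 edges)
process left vertices in ascending order; for each, take the smallest-labelled available neighbour that still permits 8 edges overall, or leave it unmatched if none does
lex-smallest matching: {3-0, 5-12, 7-8, 9-2, 10-11, 17-13, 18-19, 21-1}

Lex-smallest maximum matching: {(3,0), (5,12), (7,8), (9,2), (10,11), (17,13), (18,19), (21,1)}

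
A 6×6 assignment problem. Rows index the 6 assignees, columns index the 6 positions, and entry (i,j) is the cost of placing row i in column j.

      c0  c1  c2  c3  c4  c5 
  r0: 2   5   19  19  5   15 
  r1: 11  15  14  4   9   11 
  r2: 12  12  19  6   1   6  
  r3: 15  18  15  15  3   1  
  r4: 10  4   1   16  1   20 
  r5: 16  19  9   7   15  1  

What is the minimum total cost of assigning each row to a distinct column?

Minimum assignment cost: 21

optimal assignment: row0→col0 (cost 2), row1→col3 (cost 4), row2→col4 (cost 1), row3→col5 (cost 1), row4→col1 (cost 4), row5→col2 (cost 9)
total = 2 + 4 + 1 + 1 + 4 + 9 = 21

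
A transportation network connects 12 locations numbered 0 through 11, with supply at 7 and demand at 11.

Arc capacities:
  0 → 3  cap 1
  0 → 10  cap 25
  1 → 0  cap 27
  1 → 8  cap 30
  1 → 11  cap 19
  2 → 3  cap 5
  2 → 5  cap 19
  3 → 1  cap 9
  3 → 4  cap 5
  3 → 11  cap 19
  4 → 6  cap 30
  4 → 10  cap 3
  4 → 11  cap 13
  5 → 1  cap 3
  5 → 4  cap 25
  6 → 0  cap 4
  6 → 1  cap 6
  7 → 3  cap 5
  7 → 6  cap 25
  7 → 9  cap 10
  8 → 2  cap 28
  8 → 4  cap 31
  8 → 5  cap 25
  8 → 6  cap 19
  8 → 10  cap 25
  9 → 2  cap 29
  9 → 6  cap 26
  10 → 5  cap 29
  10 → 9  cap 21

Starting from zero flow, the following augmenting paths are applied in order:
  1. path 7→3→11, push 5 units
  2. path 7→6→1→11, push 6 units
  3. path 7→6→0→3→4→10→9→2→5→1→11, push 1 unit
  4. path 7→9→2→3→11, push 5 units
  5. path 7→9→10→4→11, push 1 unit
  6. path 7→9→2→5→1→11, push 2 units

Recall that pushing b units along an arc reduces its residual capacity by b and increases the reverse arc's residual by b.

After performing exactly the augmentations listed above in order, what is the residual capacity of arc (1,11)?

Residual capacity of (1,11): 10

after path 1 (7→3→11, push 5): res(1,11)=19
after path 2 (7→6→1→11, push 6): res(1,11)=13
after path 3 (7→6→0→3→4→10→9→2→5→1→11, push 1): res(1,11)=12
after path 4 (7→9→2→3→11, push 5): res(1,11)=12
after path 5 (7→9→10→4→11, push 1): res(1,11)=12
after path 6 (7→9→2→5→1→11, push 2): res(1,11)=10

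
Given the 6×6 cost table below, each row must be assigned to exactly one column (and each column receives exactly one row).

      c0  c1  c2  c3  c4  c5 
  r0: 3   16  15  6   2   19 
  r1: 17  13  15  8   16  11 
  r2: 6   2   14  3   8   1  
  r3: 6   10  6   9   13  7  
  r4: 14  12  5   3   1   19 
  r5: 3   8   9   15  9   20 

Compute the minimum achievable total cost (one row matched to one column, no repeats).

Minimum assignment cost: 27

one of 3 optimal assignments: row0→col0 (cost 3), row1→col3 (cost 8), row2→col5 (cost 1), row3→col2 (cost 6), row4→col4 (cost 1), row5→col1 (cost 8)
total = 3 + 8 + 1 + 6 + 1 + 8 = 27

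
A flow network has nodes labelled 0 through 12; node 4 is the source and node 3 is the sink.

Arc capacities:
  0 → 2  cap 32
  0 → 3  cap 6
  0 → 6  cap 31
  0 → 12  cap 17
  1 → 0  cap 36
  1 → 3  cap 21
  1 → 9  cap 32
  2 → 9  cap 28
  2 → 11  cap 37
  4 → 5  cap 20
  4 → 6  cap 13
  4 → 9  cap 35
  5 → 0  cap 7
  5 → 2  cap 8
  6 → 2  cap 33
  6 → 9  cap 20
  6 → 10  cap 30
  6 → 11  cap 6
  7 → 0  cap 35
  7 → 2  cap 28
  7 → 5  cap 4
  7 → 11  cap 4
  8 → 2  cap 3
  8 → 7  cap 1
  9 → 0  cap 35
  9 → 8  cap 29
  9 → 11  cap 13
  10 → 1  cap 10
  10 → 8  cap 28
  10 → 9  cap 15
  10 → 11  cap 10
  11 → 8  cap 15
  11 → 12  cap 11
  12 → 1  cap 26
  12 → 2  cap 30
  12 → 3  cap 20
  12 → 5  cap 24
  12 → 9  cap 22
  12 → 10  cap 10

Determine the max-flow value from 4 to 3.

augment #1: 4→5→0→3 bottleneck 6, total now 6
augment #2: 4→5→0→12→3 bottleneck 1, total now 7
augment #3: 4→6→10→1→3 bottleneck 10, total now 17
augment #4: 4→6→11→12→3 bottleneck 3, total now 20
augment #5: 4→9→0→12→3 bottleneck 16, total now 36
augment #6: 4→9→11→12→1→3 bottleneck 8, total now 44

Maximum flow value: 44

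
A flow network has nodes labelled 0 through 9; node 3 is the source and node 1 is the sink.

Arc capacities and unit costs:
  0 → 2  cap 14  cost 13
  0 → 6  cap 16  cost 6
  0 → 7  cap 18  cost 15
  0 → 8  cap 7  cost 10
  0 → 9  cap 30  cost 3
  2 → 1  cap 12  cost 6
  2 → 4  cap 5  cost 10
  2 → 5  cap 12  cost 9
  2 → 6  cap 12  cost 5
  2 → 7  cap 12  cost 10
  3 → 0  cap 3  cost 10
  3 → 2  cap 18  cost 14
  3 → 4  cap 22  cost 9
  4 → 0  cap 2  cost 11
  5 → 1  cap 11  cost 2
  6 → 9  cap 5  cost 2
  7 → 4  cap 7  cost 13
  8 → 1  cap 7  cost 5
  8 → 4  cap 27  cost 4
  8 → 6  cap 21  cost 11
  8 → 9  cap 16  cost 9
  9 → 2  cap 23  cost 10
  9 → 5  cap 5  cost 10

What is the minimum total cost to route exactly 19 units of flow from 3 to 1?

Minimum cost for 19 units: 415

shortest-cost path #1: 3→2→1 push 12 @ unit cost 20 (adds 240)
shortest-cost path #2: 3→2→5→1 push 6 @ unit cost 25 (adds 150)
shortest-cost path #3: 3→0→8→1 push 1 @ unit cost 25 (adds 25)
total cost = 415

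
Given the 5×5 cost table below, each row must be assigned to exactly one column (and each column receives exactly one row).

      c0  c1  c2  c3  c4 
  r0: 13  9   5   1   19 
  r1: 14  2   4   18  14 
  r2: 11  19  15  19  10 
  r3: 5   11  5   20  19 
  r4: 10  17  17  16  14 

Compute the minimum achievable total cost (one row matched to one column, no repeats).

optimal assignment: row0→col3 (cost 1), row1→col1 (cost 2), row2→col4 (cost 10), row3→col2 (cost 5), row4→col0 (cost 10)
total = 1 + 2 + 10 + 5 + 10 = 28

Minimum assignment cost: 28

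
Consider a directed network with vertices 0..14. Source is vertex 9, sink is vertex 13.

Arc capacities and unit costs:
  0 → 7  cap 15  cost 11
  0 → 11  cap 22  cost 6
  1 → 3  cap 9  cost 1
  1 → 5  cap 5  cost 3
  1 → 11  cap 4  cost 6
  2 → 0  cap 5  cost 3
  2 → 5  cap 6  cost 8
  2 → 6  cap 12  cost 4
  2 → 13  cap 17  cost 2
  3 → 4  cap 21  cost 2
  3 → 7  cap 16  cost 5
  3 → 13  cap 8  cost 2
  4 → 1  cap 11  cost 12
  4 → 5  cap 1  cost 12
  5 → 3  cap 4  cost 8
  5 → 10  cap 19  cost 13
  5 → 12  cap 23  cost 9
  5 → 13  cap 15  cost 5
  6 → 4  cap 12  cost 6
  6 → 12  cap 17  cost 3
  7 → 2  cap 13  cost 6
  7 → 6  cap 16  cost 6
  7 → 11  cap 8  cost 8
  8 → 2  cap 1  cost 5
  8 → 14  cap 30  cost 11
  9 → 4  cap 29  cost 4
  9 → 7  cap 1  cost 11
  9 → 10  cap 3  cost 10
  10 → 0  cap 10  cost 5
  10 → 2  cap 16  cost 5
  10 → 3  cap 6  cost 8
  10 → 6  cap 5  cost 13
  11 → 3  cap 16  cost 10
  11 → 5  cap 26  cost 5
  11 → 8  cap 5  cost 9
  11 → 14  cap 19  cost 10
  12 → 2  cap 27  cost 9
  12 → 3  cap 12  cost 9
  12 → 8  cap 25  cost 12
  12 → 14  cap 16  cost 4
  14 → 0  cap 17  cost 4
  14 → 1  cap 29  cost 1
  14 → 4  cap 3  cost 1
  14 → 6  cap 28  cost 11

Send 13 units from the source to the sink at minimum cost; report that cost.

Minimum cost for 13 units: 243

shortest-cost path #1: 9→10→2→13 push 3 @ unit cost 17 (adds 51)
shortest-cost path #2: 9→7→2→13 push 1 @ unit cost 19 (adds 19)
shortest-cost path #3: 9→4→1→3→13 push 8 @ unit cost 19 (adds 152)
shortest-cost path #4: 9→4→5→13 push 1 @ unit cost 21 (adds 21)
total cost = 243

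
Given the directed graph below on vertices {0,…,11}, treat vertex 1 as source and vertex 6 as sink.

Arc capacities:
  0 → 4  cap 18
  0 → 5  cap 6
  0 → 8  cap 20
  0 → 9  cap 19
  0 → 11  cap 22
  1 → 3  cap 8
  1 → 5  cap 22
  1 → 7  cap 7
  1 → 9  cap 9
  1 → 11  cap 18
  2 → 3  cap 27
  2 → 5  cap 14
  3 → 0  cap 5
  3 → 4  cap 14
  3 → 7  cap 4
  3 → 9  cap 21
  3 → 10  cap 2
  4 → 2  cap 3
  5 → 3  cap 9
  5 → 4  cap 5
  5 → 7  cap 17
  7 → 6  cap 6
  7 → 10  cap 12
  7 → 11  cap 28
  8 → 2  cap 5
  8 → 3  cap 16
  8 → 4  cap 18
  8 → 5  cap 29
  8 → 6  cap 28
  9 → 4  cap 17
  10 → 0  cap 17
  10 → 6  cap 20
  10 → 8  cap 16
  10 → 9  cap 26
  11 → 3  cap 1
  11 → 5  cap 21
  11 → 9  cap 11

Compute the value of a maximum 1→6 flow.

augment #1: 1→7→6 bottleneck 6, total now 6
augment #2: 1→3→10→6 bottleneck 2, total now 8
augment #3: 1→7→10→6 bottleneck 1, total now 9
augment #4: 1→3→0→8→6 bottleneck 5, total now 14
augment #5: 1→3→7→10→6 bottleneck 1, total now 15
augment #6: 1→5→7→10→6 bottleneck 10, total now 25

Maximum flow value: 25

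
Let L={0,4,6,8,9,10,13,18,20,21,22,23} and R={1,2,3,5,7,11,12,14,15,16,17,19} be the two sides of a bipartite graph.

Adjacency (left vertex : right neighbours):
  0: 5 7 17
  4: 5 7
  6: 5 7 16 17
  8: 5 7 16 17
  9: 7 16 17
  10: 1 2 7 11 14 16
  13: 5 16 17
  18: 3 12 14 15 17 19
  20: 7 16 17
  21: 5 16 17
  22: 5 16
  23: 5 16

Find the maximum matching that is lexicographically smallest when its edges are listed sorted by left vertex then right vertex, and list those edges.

|M| = 6 (so the lex-smallest maximum matching has 6 edges)
process left vertices in ascending order; for each, take the smallest-labelled available neighbour that still permits 6 edges overall, or leave it unmatched if none does
lex-smallest matching: {0-5, 4-7, 6-16, 8-17, 10-1, 18-3}

Lex-smallest maximum matching: {(0,5), (4,7), (6,16), (8,17), (10,1), (18,3)}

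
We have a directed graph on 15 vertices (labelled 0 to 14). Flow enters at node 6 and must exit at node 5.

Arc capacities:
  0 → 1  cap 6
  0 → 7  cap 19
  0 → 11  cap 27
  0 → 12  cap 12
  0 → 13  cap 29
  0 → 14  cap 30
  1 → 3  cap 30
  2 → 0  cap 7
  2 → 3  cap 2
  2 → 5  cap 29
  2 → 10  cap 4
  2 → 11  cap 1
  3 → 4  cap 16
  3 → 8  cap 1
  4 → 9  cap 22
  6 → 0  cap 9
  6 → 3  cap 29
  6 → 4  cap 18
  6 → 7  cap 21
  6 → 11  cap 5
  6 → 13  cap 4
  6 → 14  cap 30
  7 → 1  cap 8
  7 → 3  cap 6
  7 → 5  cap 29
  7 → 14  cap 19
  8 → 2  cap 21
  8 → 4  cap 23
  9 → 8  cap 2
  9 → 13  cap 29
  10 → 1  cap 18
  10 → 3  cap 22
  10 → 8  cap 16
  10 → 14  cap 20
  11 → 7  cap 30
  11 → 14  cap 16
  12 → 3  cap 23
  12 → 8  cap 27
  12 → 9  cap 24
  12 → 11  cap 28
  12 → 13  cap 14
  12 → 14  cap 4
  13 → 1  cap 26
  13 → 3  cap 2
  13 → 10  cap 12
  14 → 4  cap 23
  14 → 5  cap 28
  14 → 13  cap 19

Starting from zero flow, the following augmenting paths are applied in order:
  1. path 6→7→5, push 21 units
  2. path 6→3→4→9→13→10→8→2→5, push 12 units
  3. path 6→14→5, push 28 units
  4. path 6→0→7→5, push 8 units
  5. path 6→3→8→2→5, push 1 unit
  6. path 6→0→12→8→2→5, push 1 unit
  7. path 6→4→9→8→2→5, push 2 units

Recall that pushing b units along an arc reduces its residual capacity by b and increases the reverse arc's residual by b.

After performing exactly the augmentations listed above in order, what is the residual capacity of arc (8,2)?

Residual capacity of (8,2): 5

after path 1 (6→7→5, push 21): res(8,2)=21
after path 2 (6→3→4→9→13→10→8→2→5, push 12): res(8,2)=9
after path 3 (6→14→5, push 28): res(8,2)=9
after path 4 (6→0→7→5, push 8): res(8,2)=9
after path 5 (6→3→8→2→5, push 1): res(8,2)=8
after path 6 (6→0→12→8→2→5, push 1): res(8,2)=7
after path 7 (6→4→9→8→2→5, push 2): res(8,2)=5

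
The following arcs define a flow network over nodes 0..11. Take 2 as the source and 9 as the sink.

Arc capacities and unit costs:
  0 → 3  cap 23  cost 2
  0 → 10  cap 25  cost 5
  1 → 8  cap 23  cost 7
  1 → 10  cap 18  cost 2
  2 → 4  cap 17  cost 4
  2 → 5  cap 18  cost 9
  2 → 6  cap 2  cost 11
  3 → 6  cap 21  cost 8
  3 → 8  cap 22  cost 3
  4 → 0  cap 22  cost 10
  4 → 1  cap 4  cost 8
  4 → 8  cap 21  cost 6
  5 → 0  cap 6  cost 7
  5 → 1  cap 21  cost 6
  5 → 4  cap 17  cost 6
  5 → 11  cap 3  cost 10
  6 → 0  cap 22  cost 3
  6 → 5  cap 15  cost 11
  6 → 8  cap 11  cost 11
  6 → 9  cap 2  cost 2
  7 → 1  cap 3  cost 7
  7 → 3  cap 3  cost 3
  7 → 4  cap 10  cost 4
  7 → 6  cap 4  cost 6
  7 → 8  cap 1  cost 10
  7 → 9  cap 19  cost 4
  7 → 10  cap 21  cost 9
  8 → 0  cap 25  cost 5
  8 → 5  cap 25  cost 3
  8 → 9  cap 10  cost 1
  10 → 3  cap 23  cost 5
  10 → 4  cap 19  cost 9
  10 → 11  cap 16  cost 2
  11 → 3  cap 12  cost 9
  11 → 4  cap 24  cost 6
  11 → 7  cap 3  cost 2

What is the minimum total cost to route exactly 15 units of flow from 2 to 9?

shortest-cost path #1: 2→4→8→9 push 10 @ unit cost 11 (adds 110)
shortest-cost path #2: 2→6→9 push 2 @ unit cost 13 (adds 26)
shortest-cost path #3: 2→4→1→10→11→7→9 push 3 @ unit cost 22 (adds 66)
total cost = 202

Minimum cost for 15 units: 202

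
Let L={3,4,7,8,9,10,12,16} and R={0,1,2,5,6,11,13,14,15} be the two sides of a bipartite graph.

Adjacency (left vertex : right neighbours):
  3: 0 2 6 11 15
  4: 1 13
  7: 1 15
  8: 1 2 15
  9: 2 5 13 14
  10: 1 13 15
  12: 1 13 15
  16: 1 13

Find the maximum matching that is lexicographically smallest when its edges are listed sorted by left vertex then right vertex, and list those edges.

Lex-smallest maximum matching: {(3,0), (4,1), (7,15), (8,2), (9,5), (10,13)}

|M| = 6 (so the lex-smallest maximum matching has 6 edges)
process left vertices in ascending order; for each, take the smallest-labelled available neighbour that still permits 6 edges overall, or leave it unmatched if none does
lex-smallest matching: {3-0, 4-1, 7-15, 8-2, 9-5, 10-13}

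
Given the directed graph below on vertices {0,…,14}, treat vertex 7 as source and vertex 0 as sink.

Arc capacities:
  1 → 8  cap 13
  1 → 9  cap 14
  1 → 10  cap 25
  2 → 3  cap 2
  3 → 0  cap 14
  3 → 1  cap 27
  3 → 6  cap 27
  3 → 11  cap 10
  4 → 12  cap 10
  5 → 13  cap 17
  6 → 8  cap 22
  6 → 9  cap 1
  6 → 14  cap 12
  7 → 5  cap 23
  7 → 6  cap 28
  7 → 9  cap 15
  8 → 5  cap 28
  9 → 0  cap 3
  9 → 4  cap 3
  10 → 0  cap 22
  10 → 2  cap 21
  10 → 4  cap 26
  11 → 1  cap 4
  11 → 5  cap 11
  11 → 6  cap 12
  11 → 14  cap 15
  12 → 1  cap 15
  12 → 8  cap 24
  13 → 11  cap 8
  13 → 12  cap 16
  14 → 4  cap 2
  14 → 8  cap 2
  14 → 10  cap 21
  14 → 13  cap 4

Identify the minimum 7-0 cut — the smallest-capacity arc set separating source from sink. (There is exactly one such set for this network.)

Min-cut arcs: {(2,3), (9,0), (10,0)} (total capacity 27)

augment #1: 7→9→0 push 3
augment #2: 7→6→14→10→0 push 12
augment #3: 7→5→13→11→1→10→0 push 4
augment #4: 7→5→13→11→14→10→0 push 4
augment #5: 7→5→13→12→1→10→0 push 2
augment #6: 7→5→13→12→1→10→2→3→0 push 2
max flow = 27; residual-reachable set from 7 gives S-side
cut edges (S→T): {(2,3), (9,0), (10,0)} total cap 27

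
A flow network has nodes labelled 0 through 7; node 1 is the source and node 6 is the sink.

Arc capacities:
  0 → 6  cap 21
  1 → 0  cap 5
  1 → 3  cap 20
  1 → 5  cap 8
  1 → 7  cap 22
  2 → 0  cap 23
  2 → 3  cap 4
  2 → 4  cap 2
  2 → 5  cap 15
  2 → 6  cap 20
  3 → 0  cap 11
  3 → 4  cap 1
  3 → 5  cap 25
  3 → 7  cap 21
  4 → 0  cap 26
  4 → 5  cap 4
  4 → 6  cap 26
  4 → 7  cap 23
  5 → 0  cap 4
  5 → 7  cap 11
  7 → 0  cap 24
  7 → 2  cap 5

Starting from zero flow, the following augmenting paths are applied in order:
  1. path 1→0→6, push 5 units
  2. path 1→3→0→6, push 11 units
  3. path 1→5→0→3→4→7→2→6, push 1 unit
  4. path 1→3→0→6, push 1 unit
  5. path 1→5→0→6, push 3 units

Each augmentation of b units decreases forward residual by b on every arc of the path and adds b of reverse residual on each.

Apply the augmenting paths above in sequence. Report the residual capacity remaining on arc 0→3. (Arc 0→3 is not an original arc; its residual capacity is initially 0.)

Residual capacity of (0,3): 11

after path 1 (1→0→6, push 5): res(0,3)=0
after path 2 (1→3→0→6, push 11): res(0,3)=11
after path 3 (1→5→0→3→4→7→2→6, push 1): res(0,3)=10
after path 4 (1→3→0→6, push 1): res(0,3)=11
after path 5 (1→5→0→6, push 3): res(0,3)=11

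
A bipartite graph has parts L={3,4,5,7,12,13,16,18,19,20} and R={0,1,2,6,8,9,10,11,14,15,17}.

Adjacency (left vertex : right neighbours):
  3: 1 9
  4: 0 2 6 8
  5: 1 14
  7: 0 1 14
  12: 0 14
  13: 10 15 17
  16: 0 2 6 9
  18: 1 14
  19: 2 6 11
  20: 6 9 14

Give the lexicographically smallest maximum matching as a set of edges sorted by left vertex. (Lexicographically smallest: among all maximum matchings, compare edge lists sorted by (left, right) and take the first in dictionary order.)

|M| = 9 (so the lex-smallest maximum matching has 9 edges)
process left vertices in ascending order; for each, take the smallest-labelled available neighbour that still permits 9 edges overall, or leave it unmatched if none does
lex-smallest matching: {3-9, 4-8, 5-1, 7-0, 12-14, 13-10, 16-2, 19-11, 20-6}

Lex-smallest maximum matching: {(3,9), (4,8), (5,1), (7,0), (12,14), (13,10), (16,2), (19,11), (20,6)}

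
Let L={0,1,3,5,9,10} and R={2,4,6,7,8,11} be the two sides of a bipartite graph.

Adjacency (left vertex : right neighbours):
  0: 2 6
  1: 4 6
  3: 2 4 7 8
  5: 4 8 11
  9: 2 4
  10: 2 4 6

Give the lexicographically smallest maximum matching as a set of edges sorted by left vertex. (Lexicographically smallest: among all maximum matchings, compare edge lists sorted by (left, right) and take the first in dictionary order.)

|M| = 5 (so the lex-smallest maximum matching has 5 edges)
process left vertices in ascending order; for each, take the smallest-labelled available neighbour that still permits 5 edges overall, or leave it unmatched if none does
lex-smallest matching: {0-2, 1-4, 3-7, 5-8, 10-6}

Lex-smallest maximum matching: {(0,2), (1,4), (3,7), (5,8), (10,6)}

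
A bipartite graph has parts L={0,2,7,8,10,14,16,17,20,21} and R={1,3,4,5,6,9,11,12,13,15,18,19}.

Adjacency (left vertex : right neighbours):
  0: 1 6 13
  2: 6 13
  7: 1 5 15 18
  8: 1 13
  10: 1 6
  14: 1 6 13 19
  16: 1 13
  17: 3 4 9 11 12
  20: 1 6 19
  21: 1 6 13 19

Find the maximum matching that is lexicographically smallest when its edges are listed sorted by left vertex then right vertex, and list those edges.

|M| = 6 (so the lex-smallest maximum matching has 6 edges)
process left vertices in ascending order; for each, take the smallest-labelled available neighbour that still permits 6 edges overall, or leave it unmatched if none does
lex-smallest matching: {0-1, 2-6, 7-5, 8-13, 14-19, 17-3}

Lex-smallest maximum matching: {(0,1), (2,6), (7,5), (8,13), (14,19), (17,3)}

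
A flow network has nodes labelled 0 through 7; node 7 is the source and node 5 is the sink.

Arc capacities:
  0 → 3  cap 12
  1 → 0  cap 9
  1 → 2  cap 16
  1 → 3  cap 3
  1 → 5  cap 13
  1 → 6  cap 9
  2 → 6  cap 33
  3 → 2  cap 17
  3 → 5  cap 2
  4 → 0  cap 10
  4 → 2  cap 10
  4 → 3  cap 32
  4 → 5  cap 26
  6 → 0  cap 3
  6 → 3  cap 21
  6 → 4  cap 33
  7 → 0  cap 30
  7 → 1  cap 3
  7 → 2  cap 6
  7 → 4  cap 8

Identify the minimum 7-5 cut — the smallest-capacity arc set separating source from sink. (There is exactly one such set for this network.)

Min-cut arcs: {(0,3), (7,1), (7,2), (7,4)} (total capacity 29)

augment #1: 7→1→5 push 3
augment #2: 7→4→5 push 8
augment #3: 7→0→3→5 push 2
augment #4: 7→2→6→4→5 push 6
augment #5: 7→0→3→2→6→4→5 push 10
max flow = 29; residual-reachable set from 7 gives S-side
cut edges (S→T): {(0,3), (7,1), (7,2), (7,4)} total cap 29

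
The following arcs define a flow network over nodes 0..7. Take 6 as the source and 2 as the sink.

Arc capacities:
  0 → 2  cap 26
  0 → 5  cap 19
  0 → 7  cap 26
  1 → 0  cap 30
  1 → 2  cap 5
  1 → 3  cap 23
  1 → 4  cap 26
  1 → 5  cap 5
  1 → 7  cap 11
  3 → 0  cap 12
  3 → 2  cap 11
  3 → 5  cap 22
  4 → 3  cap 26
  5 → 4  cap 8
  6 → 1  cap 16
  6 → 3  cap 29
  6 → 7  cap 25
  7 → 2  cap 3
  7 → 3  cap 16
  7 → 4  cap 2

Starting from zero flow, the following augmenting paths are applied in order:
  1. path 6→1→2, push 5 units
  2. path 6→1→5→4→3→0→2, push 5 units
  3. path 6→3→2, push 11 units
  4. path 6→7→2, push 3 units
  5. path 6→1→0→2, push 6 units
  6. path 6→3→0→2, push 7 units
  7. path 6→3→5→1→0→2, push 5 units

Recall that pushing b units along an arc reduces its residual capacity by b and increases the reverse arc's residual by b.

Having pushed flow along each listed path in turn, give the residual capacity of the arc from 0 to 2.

after path 1 (6→1→2, push 5): res(0,2)=26
after path 2 (6→1→5→4→3→0→2, push 5): res(0,2)=21
after path 3 (6→3→2, push 11): res(0,2)=21
after path 4 (6→7→2, push 3): res(0,2)=21
after path 5 (6→1→0→2, push 6): res(0,2)=15
after path 6 (6→3→0→2, push 7): res(0,2)=8
after path 7 (6→3→5→1→0→2, push 5): res(0,2)=3

Residual capacity of (0,2): 3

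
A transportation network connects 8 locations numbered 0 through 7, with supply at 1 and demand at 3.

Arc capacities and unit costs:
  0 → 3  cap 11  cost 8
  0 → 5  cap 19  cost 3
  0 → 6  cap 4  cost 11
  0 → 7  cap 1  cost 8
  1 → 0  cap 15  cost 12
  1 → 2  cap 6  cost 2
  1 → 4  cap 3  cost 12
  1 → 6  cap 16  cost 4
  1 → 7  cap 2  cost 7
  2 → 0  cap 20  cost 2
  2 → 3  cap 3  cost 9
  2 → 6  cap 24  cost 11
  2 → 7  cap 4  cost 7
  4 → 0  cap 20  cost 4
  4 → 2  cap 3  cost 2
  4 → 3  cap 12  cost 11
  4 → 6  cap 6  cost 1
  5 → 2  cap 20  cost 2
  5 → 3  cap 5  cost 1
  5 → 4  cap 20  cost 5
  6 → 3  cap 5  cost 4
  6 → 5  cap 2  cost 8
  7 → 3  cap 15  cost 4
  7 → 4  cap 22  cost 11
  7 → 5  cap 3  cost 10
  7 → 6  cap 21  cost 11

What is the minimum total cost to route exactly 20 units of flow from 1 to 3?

Minimum cost for 20 units: 245

shortest-cost path #1: 1→6→3 push 5 @ unit cost 8 (adds 40)
shortest-cost path #2: 1→2→0→5→3 push 5 @ unit cost 8 (adds 40)
shortest-cost path #3: 1→2→3 push 1 @ unit cost 11 (adds 11)
shortest-cost path #4: 1→7→3 push 2 @ unit cost 11 (adds 22)
shortest-cost path #5: 1→6→5→0→2→3 push 2 @ unit cost 16 (adds 32)
shortest-cost path #6: 1→0→3 push 5 @ unit cost 20 (adds 100)
total cost = 245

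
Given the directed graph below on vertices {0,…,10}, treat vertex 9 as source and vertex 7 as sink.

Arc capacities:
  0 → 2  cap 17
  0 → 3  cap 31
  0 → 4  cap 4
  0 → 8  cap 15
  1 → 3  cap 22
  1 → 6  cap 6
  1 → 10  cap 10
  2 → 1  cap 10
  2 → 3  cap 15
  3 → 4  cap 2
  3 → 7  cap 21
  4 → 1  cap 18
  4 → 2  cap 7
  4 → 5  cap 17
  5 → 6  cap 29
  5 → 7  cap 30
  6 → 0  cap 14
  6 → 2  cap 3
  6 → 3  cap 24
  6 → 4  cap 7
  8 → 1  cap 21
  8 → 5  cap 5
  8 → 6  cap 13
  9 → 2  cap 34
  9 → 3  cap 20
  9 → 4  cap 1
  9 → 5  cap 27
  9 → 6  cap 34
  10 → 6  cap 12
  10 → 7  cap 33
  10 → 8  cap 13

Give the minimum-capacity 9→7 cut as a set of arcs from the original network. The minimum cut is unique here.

augment #1: 9→3→7 push 20
augment #2: 9→5→7 push 27
augment #3: 9→2→3→7 push 1
augment #4: 9→4→5→7 push 1
augment #5: 9→2→1→10→7 push 10
augment #6: 9→6→4→5→7 push 2
max flow = 61; residual-reachable set from 9 gives S-side
cut edges (S→T): {(1,10), (3,7), (5,7)} total cap 61

Min-cut arcs: {(1,10), (3,7), (5,7)} (total capacity 61)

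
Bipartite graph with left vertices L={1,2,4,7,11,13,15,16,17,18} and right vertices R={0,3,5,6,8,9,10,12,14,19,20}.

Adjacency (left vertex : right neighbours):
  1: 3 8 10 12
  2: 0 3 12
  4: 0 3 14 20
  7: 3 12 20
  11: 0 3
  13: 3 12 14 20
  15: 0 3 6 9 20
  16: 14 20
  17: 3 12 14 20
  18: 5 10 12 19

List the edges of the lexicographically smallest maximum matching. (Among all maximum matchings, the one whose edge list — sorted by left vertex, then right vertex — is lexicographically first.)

Lex-smallest maximum matching: {(1,8), (2,0), (4,3), (7,12), (13,14), (15,6), (16,20), (18,5)}

|M| = 8 (so the lex-smallest maximum matching has 8 edges)
process left vertices in ascending order; for each, take the smallest-labelled available neighbour that still permits 8 edges overall, or leave it unmatched if none does
lex-smallest matching: {1-8, 2-0, 4-3, 7-12, 13-14, 15-6, 16-20, 18-5}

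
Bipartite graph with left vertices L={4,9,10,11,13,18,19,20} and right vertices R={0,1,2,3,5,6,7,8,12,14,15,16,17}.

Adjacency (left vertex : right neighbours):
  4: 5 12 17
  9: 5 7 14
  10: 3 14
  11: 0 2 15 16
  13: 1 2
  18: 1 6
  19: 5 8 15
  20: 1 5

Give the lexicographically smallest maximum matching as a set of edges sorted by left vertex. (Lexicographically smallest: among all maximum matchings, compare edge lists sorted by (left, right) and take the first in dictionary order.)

|M| = 8 (so the lex-smallest maximum matching has 8 edges)
process left vertices in ascending order; for each, take the smallest-labelled available neighbour that still permits 8 edges overall, or leave it unmatched if none does
lex-smallest matching: {4-5, 9-7, 10-3, 11-0, 13-2, 18-6, 19-8, 20-1}

Lex-smallest maximum matching: {(4,5), (9,7), (10,3), (11,0), (13,2), (18,6), (19,8), (20,1)}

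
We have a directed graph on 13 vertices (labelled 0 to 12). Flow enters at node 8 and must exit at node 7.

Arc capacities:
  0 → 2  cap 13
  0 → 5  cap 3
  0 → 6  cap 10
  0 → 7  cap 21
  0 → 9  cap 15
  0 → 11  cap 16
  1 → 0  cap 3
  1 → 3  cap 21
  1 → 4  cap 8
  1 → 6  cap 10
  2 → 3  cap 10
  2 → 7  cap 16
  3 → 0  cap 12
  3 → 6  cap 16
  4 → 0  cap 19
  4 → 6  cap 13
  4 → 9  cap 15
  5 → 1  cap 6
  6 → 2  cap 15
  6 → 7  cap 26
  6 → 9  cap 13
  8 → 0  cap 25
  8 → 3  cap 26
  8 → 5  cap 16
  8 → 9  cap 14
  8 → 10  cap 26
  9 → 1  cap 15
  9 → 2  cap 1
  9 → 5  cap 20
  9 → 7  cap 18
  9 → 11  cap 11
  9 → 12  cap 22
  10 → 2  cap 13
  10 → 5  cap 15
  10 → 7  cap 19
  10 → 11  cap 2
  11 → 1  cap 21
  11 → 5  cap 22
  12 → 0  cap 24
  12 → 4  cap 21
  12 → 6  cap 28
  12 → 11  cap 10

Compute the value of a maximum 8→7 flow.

augment #1: 8→0→7 bottleneck 21, total now 21
augment #2: 8→9→7 bottleneck 14, total now 35
augment #3: 8→10→7 bottleneck 19, total now 54
augment #4: 8→0→2→7 bottleneck 4, total now 58
augment #5: 8→3→6→7 bottleneck 16, total now 74
augment #6: 8→10→2→7 bottleneck 7, total now 81
augment #7: 8→3→0→2→7 bottleneck 5, total now 86
augment #8: 8→3→0→6→7 bottleneck 5, total now 91
augment #9: 8→5→1→6→7 bottleneck 5, total now 96
augment #10: 8→5→1→0→9→7 bottleneck 1, total now 97

Maximum flow value: 97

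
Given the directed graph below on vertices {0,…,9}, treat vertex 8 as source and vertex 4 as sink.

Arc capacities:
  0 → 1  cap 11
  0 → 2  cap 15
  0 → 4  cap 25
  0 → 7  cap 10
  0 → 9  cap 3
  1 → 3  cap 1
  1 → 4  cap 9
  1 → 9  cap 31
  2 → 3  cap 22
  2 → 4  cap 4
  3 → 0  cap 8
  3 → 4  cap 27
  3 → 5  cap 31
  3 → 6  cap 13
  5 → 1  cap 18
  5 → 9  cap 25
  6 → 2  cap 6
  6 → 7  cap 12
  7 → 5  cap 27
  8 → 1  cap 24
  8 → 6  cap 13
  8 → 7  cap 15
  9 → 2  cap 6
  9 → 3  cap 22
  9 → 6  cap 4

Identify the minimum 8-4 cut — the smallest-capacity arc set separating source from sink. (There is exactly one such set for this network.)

Min-cut arcs: {(1,3), (1,4), (6,2), (9,2), (9,3)} (total capacity 44)

augment #1: 8→1→4 push 9
augment #2: 8→1→3→4 push 1
augment #3: 8→6→2→4 push 4
augment #4: 8→1→9→3→4 push 14
augment #5: 8→6→2→3→4 push 2
augment #6: 8→7→5→9→3→4 push 8
augment #7: 8→7→5→9→2→3→4 push 2
augment #8: 8→7→5→9→2→3→0→4 push 4
max flow = 44; residual-reachable set from 8 gives S-side
cut edges (S→T): {(1,3), (1,4), (6,2), (9,2), (9,3)} total cap 44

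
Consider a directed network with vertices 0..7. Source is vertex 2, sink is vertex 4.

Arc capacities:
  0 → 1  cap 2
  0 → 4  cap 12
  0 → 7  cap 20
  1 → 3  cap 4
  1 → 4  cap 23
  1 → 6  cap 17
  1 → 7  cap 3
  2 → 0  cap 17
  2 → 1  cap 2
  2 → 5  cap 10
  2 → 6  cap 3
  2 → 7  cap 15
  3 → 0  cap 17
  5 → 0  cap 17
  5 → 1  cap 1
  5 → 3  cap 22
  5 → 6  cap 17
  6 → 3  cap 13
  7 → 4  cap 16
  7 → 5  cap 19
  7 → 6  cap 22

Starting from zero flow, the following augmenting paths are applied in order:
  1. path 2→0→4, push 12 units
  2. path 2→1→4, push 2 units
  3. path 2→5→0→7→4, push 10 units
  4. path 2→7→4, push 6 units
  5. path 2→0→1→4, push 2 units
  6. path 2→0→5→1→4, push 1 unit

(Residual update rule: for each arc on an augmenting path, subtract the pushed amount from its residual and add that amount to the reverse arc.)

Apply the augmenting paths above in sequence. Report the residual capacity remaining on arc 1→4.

Residual capacity of (1,4): 18

after path 1 (2→0→4, push 12): res(1,4)=23
after path 2 (2→1→4, push 2): res(1,4)=21
after path 3 (2→5→0→7→4, push 10): res(1,4)=21
after path 4 (2→7→4, push 6): res(1,4)=21
after path 5 (2→0→1→4, push 2): res(1,4)=19
after path 6 (2→0→5→1→4, push 1): res(1,4)=18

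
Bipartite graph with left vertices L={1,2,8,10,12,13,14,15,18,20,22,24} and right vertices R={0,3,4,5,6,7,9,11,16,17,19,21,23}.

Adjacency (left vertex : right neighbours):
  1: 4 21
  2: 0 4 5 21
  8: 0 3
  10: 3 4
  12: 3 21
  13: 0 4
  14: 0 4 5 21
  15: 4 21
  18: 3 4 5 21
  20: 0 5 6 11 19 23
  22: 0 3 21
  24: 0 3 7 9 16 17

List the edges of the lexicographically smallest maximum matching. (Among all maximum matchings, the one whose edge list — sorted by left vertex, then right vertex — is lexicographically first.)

Lex-smallest maximum matching: {(1,4), (2,0), (8,3), (12,21), (14,5), (20,6), (24,7)}

|M| = 7 (so the lex-smallest maximum matching has 7 edges)
process left vertices in ascending order; for each, take the smallest-labelled available neighbour that still permits 7 edges overall, or leave it unmatched if none does
lex-smallest matching: {1-4, 2-0, 8-3, 12-21, 14-5, 20-6, 24-7}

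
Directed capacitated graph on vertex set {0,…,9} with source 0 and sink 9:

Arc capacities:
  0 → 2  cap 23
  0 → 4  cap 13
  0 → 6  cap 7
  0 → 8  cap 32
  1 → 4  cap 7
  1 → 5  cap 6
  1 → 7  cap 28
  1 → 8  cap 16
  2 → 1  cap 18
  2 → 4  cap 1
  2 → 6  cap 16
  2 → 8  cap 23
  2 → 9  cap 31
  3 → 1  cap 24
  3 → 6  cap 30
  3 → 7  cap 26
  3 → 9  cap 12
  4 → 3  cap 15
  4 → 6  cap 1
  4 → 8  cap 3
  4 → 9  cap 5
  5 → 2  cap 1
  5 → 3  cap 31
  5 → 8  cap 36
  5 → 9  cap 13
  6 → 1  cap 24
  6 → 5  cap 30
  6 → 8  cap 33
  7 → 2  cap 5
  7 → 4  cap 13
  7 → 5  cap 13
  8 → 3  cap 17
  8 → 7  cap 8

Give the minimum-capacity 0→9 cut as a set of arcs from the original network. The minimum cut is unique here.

augment #1: 0→2→9 push 23
augment #2: 0→4→9 push 5
augment #3: 0→4→3→9 push 8
augment #4: 0→6→5→9 push 7
augment #5: 0→8→3→9 push 4
augment #6: 0→8→7→2→9 push 5
augment #7: 0→8→7→5→9 push 3
augment #8: 0→8→3→1→5→9 push 3
augment #9: 0→8→3→1→5→2→9 push 1
max flow = 59; residual-reachable set from 0 gives S-side
cut edges (S→T): {(0,2), (3,9), (4,9), (5,2), (5,9), (7,2)} total cap 59

Min-cut arcs: {(0,2), (3,9), (4,9), (5,2), (5,9), (7,2)} (total capacity 59)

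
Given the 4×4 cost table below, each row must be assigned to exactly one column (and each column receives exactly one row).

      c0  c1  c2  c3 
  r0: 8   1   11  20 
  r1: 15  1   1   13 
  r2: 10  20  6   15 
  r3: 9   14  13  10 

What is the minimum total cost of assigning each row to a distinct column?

optimal assignment: row0→col1 (cost 1), row1→col2 (cost 1), row2→col0 (cost 10), row3→col3 (cost 10)
total = 1 + 1 + 10 + 10 = 22

Minimum assignment cost: 22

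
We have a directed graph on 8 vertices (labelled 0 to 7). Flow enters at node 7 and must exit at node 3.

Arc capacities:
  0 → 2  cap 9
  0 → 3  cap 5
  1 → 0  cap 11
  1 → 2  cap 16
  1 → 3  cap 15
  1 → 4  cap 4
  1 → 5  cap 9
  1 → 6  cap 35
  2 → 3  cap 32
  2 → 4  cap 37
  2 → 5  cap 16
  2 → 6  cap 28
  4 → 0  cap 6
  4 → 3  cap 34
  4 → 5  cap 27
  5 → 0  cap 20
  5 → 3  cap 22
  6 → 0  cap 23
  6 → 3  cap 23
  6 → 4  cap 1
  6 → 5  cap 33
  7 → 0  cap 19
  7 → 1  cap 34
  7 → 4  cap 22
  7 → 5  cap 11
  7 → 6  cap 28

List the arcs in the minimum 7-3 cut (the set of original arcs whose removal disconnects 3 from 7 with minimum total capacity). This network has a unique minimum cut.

Min-cut arcs: {(0,2), (0,3), (7,1), (7,4), (7,5), (7,6)} (total capacity 109)

augment #1: 7→0→3 push 5
augment #2: 7→1→3 push 15
augment #3: 7→4→3 push 22
augment #4: 7→5→3 push 11
augment #5: 7→6→3 push 23
augment #6: 7→0→2→3 push 9
augment #7: 7→1→2→3 push 16
augment #8: 7→1→4→3 push 3
augment #9: 7→6→4→3 push 1
augment #10: 7→6→5→3 push 4
max flow = 109; residual-reachable set from 7 gives S-side
cut edges (S→T): {(0,2), (0,3), (7,1), (7,4), (7,5), (7,6)} total cap 109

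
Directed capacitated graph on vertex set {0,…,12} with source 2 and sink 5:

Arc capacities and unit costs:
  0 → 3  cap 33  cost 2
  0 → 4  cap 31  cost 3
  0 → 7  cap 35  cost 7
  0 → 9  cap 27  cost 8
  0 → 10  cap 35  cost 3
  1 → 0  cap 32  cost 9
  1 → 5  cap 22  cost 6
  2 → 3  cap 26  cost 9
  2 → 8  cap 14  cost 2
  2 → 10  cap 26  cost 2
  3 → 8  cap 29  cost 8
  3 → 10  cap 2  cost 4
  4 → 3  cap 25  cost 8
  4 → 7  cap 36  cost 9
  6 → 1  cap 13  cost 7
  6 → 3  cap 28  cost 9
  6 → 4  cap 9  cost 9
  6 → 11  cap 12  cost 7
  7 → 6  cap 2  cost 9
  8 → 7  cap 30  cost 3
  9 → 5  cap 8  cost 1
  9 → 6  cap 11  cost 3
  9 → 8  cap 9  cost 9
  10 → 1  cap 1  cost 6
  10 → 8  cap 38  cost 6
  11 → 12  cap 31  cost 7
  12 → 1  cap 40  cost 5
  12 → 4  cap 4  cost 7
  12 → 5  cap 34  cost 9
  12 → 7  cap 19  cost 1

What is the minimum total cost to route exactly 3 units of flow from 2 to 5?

Minimum cost for 3 units: 68

shortest-cost path #1: 2→10→1→5 push 1 @ unit cost 14 (adds 14)
shortest-cost path #2: 2→8→7→6→1→5 push 2 @ unit cost 27 (adds 54)
total cost = 68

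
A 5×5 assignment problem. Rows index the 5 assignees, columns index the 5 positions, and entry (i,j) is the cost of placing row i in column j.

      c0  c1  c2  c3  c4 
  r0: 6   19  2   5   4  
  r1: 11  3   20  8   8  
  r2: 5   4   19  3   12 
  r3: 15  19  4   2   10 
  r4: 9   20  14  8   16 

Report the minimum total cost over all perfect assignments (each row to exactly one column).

optimal assignment: row0→col4 (cost 4), row1→col1 (cost 3), row2→col3 (cost 3), row3→col2 (cost 4), row4→col0 (cost 9)
total = 4 + 3 + 3 + 4 + 9 = 23

Minimum assignment cost: 23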